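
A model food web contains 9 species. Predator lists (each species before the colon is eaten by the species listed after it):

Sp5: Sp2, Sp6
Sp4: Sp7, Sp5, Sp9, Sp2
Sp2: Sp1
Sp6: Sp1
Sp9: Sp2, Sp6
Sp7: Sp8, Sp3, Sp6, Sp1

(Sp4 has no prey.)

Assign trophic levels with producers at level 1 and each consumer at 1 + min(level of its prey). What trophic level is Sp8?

Trophic level 3

Sp4 is a producer → level 1.
Sp7 eats Sp4 → level 2.
Sp8 eats Sp7 → level 3.
No prey of Sp8 is below level 2, so 3 is the minimum.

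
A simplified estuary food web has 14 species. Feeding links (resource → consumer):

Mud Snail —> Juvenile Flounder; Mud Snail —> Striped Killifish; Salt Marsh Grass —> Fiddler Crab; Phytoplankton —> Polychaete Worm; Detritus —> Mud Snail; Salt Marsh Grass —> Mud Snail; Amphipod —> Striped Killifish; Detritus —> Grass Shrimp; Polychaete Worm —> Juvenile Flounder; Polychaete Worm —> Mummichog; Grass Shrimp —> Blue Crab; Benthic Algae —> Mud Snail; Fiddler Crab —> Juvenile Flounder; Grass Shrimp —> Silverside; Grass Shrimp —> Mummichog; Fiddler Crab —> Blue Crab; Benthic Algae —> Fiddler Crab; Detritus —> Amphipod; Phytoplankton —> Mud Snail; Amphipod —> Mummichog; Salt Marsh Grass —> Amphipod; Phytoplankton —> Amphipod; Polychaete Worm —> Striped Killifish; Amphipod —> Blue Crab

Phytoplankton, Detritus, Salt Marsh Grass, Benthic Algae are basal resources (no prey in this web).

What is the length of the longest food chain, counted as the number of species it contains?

3 species

One longest chain: Phytoplankton → Polychaete Worm → Juvenile Flounder.
It has 3 species and 2 links.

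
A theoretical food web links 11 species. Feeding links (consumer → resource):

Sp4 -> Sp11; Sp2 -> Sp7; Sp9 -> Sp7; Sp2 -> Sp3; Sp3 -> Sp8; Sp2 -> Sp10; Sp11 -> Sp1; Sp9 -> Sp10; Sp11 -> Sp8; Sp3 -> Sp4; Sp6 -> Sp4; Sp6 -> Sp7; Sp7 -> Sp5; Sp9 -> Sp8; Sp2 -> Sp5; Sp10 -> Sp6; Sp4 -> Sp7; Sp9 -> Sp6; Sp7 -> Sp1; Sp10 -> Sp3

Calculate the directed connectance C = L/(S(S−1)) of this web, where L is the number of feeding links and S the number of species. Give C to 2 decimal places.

C = 0.18

The web has S = 11 species and L = 20 feeding links.
C = L / (S(S−1)) = 20 / 110 = 0.1818 ≈ 0.18.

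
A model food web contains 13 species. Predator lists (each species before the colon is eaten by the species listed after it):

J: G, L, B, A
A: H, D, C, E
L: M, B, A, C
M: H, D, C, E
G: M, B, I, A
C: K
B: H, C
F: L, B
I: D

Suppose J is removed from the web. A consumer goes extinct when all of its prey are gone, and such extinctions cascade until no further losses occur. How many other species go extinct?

2

Remove J.
Round 1: G (all prey gone) → extinct.
Round 2: I (all prey gone) → extinct.
No further losses. Total secondary extinctions: 2.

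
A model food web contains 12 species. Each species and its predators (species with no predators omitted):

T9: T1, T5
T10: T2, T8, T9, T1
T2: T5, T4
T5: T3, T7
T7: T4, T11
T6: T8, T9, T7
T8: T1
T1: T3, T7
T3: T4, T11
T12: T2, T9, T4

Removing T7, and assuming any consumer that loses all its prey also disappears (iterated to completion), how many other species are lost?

0

Remove T7.
Every predator of it retains at least one other prey: T4 still has T12, T2, T3; T11 still has T3.
No consumer loses all prey, so no secondary extinctions occur.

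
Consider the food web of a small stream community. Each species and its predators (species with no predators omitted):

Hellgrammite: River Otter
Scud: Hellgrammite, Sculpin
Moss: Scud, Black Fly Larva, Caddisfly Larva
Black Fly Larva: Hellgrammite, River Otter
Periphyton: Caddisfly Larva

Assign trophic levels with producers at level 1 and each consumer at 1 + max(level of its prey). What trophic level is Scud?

Trophic level 2

Moss is a producer → level 1.
Scud eats Moss → level 2.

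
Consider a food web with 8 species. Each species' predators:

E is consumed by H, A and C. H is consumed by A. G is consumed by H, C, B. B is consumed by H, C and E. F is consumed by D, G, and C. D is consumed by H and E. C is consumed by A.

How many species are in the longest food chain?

6 species

One longest chain: F → G → B → E → H → A.
It has 6 species and 5 links.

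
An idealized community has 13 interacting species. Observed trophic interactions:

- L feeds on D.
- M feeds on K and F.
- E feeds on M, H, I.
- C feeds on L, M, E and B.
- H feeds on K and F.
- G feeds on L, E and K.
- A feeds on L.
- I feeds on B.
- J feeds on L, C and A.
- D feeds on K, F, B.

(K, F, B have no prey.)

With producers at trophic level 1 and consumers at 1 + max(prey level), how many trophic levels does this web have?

Producers (level 1): K, F, B.
K → D → L → A → J gives J level 5.
No species has a prey at level 5, so no species reaches level 6.

5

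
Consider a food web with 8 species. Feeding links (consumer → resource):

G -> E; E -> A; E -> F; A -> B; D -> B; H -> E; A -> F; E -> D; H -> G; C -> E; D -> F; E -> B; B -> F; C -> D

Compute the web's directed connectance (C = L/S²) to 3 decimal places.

The web has S = 8 species and L = 14 feeding links.
C = L / S² = 14 / 64 = 0.2188 ≈ 0.219.

C = 0.219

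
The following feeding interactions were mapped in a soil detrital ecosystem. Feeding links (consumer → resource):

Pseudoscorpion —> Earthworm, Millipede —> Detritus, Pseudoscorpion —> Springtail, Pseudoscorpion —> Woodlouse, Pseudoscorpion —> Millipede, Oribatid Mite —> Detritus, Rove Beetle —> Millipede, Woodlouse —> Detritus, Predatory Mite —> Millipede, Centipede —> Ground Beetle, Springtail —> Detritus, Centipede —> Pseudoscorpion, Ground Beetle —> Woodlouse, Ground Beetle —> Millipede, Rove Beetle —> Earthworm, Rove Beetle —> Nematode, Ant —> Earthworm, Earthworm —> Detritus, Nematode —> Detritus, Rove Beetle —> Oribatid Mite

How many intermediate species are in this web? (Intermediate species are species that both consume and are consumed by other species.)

8

Intermediate species (has both prey and predators): Earthworm, Millipede, Nematode, Springtail, Oribatid Mite, Woodlouse, Pseudoscorpion, Ground Beetle.
Count: 8.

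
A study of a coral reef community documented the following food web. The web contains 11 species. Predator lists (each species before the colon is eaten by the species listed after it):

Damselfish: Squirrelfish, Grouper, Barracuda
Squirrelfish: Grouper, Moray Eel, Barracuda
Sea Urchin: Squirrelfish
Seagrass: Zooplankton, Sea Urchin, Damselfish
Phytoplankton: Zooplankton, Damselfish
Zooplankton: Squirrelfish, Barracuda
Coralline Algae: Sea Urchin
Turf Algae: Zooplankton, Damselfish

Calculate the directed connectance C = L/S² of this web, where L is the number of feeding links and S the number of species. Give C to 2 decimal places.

C = 0.14

The web has S = 11 species and L = 17 feeding links.
C = L / S² = 17 / 121 = 0.1405 ≈ 0.14.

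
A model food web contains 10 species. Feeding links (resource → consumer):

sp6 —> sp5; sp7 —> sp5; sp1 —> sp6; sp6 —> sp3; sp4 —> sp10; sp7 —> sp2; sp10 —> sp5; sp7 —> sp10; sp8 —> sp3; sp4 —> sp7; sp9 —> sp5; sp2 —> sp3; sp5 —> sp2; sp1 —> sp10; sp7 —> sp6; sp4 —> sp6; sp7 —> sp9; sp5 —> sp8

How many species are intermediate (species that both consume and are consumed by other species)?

Intermediate species (has both prey and predators): sp7, sp10, sp6, sp9, sp5, sp8, sp2.
Count: 7.

7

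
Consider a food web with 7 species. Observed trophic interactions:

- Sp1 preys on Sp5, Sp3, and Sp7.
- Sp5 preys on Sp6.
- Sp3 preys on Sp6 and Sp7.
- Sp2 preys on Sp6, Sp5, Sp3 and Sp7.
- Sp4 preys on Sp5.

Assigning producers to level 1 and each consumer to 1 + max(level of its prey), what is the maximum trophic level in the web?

Producers (level 1): Sp7, Sp6.
Sp6 → Sp5 → Sp2 gives Sp2 level 3.
No species has a prey at level 3, so no species reaches level 4.

3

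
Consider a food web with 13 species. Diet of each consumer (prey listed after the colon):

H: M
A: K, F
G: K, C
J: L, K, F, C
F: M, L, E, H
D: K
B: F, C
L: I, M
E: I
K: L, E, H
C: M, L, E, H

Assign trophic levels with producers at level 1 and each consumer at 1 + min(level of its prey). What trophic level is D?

Trophic level 4

I is a producer → level 1.
L eats I → level 2.
K eats L → level 3.
D eats K → level 4.
No prey of D is below level 3, so 4 is the minimum.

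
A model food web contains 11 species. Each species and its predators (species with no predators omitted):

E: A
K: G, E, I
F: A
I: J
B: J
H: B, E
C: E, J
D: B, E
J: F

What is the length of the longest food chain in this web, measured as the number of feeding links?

4 links

One longest chain: D → B → J → F → A.
It has 5 species and 4 links.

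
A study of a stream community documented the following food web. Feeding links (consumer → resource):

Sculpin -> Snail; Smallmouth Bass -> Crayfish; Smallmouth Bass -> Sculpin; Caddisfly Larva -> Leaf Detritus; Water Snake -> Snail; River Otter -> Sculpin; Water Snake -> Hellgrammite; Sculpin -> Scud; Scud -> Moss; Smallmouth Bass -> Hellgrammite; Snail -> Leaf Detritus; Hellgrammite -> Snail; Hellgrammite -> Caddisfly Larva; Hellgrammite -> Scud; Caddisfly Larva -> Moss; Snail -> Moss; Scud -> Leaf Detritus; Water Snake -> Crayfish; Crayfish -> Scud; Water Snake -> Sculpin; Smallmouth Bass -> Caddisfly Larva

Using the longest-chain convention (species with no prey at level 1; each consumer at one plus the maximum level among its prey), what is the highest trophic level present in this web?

4

Basal resources (level 1): Leaf Detritus, Moss.
Leaf Detritus → Scud → Hellgrammite → Water Snake gives Water Snake level 4.
No species has a prey at level 4, so no species reaches level 5.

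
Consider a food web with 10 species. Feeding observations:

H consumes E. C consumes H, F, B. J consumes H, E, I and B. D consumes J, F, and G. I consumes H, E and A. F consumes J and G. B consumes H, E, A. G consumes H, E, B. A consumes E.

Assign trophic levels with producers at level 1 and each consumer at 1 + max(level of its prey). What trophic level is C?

E is a producer → level 1.
H eats E → level 2.
I eats H (level 2); other prey at levels: E 1, A 2 → level 3.
J eats I (level 3); other prey at levels: E 1, H 2, B 3 → level 4.
F eats J (level 4); other prey at levels: G 4 → level 5.
C eats F (level 5); other prey at levels: H 2, B 3 → level 6.

Trophic level 6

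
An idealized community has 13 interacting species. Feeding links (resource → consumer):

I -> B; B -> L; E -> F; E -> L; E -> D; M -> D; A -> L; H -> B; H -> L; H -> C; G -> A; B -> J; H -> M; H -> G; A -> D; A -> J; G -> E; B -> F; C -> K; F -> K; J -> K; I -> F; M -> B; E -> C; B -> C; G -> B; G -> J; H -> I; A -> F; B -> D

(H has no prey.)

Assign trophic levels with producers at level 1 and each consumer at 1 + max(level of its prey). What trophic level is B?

Trophic level 3

H is a producer → level 1.
G eats H → level 2.
B eats G (level 2); other prey at levels: H 1, I 2, M 2 → level 3.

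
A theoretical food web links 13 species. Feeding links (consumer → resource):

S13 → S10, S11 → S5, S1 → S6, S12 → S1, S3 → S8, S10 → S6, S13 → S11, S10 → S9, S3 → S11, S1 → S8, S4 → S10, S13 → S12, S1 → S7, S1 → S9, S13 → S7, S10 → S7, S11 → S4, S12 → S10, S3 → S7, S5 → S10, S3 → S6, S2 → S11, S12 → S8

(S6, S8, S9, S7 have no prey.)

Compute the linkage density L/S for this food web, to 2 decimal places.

L/S = 1.77

There are L = 23 links among S = 13 species.
L/S = 23/13 = 1.7692 ≈ 1.77.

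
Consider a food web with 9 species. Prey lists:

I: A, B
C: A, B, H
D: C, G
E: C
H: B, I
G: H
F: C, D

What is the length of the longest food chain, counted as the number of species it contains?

One longest chain: A → I → H → C → D → F.
It has 6 species and 5 links.

6 species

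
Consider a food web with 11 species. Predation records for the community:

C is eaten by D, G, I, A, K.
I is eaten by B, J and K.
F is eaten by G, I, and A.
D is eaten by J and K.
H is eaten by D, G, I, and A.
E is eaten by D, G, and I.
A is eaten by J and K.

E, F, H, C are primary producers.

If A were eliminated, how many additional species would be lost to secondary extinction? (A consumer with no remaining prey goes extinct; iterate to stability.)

0

Remove A.
Every predator of it retains at least one other prey: J still has I, D; K still has C, I, D.
No consumer loses all prey, so no secondary extinctions occur.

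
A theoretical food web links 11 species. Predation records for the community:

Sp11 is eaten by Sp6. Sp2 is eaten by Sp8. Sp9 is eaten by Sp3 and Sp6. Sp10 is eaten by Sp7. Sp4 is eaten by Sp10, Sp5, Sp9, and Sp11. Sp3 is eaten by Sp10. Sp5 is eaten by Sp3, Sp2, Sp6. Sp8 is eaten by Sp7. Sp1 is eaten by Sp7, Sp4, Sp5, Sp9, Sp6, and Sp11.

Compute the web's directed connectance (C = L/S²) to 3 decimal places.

The web has S = 11 species and L = 20 feeding links.
C = L / S² = 20 / 121 = 0.1653 ≈ 0.165.

C = 0.165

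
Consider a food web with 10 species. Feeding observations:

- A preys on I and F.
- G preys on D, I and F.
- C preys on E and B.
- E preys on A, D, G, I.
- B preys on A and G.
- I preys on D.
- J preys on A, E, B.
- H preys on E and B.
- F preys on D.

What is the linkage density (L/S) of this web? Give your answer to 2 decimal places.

L/S = 2.00

There are L = 20 links among S = 10 species.
L/S = 20/10 = 2.0000 ≈ 2.00.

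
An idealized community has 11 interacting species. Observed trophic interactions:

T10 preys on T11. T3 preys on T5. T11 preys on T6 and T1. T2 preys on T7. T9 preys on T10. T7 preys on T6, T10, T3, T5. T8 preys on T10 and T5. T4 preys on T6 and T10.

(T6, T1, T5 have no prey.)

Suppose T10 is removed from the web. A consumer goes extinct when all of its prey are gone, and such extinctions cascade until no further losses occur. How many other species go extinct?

Remove T10.
Round 1: T9 (all prey gone) → extinct.
No further losses. Total secondary extinctions: 1.

1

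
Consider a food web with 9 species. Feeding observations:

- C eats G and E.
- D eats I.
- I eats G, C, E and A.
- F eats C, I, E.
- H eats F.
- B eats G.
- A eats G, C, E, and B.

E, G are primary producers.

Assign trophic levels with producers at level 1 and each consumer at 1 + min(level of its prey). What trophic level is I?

Trophic level 2

E is a producer → level 1.
I eats E → level 2.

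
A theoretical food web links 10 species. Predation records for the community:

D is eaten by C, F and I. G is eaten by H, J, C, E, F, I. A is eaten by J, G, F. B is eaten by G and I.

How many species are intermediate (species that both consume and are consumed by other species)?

1

Intermediate species (has both prey and predators): G.
Count: 1.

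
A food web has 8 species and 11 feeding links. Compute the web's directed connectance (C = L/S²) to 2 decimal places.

C = 0.17

The web has S = 8 species and L = 11 feeding links.
C = L / S² = 11 / 64 = 0.1719 ≈ 0.17.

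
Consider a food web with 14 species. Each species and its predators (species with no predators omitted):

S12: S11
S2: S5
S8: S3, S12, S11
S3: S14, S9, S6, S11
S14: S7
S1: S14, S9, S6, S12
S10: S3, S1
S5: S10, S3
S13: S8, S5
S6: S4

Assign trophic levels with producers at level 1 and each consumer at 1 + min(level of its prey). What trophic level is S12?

Trophic level 3

S13 is a producer → level 1.
S8 eats S13 → level 2.
S12 eats S8 → level 3.
No prey of S12 is below level 2, so 3 is the minimum.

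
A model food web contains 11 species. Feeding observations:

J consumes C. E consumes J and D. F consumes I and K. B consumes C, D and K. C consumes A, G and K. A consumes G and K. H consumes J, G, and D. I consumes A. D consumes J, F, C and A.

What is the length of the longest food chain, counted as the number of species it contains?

6 species

One longest chain: G → A → C → J → D → H.
It has 6 species and 5 links.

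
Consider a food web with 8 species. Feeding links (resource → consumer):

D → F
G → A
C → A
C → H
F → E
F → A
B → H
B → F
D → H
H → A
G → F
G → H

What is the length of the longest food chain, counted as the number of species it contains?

3 species

One longest chain: D → F → A.
It has 3 species and 2 links.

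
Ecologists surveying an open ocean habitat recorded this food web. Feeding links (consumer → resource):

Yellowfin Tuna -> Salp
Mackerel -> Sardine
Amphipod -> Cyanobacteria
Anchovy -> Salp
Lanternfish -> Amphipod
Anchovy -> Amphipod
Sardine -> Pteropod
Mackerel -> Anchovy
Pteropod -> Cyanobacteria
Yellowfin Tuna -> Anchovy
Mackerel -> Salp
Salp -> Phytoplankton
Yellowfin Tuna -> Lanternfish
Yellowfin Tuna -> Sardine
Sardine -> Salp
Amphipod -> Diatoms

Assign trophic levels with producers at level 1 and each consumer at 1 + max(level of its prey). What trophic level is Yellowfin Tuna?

Cyanobacteria is a producer → level 1.
Amphipod eats Cyanobacteria (level 1); other prey at levels: Diatoms 1 → level 2.
Lanternfish eats Amphipod → level 3.
Yellowfin Tuna eats Lanternfish (level 3); other prey at levels: Salp 2, Anchovy 3, Sardine 3 → level 4.

Trophic level 4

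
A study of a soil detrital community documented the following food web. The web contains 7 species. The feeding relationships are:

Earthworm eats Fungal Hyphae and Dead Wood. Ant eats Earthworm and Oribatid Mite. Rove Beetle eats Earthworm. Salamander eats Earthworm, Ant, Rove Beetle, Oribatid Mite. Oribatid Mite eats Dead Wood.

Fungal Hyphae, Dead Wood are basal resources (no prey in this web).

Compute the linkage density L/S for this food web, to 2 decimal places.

L/S = 1.43

There are L = 10 links among S = 7 species.
L/S = 10/7 = 1.4286 ≈ 1.43.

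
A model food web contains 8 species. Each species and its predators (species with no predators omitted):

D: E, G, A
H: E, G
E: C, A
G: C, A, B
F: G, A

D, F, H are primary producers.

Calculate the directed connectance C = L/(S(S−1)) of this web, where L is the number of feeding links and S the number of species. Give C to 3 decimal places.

The web has S = 8 species and L = 12 feeding links.
C = L / (S(S−1)) = 12 / 56 = 0.2143 ≈ 0.214.

C = 0.214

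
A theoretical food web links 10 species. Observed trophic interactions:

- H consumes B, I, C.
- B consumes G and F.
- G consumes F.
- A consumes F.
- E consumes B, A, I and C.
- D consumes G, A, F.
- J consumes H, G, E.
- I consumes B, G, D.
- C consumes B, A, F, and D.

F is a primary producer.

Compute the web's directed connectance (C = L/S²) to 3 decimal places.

C = 0.240

The web has S = 10 species and L = 24 feeding links.
C = L / S² = 24 / 100 = 0.2400 ≈ 0.240.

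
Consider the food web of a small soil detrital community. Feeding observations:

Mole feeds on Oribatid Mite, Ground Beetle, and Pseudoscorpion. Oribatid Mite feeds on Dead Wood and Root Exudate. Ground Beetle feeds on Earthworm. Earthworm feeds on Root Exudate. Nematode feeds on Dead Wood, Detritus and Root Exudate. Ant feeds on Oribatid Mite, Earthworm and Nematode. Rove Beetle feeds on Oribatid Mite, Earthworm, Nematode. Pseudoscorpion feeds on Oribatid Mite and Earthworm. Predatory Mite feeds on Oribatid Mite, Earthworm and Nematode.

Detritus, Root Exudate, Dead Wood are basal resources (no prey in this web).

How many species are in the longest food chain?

4 species

One longest chain: Root Exudate → Earthworm → Pseudoscorpion → Mole.
It has 4 species and 3 links.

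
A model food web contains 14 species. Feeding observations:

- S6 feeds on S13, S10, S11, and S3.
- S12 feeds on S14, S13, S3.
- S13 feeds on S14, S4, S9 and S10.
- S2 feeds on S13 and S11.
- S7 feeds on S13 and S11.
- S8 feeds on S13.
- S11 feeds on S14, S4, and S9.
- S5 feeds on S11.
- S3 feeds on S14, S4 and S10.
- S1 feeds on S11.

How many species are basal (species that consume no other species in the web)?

Basal species (no prey listed): S14, S4, S9, S10.
Count: 4.

4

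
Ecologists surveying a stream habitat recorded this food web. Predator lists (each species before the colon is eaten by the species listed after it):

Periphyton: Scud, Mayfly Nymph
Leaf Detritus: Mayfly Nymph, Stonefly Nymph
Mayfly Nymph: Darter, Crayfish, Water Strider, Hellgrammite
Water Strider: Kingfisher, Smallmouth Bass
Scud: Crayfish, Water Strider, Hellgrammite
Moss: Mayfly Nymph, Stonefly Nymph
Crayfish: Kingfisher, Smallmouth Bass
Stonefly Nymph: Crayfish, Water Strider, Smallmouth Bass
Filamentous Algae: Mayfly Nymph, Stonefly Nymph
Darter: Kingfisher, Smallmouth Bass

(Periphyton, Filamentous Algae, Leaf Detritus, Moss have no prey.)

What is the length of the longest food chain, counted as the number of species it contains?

One longest chain: Periphyton → Scud → Crayfish → Kingfisher.
It has 4 species and 3 links.

4 species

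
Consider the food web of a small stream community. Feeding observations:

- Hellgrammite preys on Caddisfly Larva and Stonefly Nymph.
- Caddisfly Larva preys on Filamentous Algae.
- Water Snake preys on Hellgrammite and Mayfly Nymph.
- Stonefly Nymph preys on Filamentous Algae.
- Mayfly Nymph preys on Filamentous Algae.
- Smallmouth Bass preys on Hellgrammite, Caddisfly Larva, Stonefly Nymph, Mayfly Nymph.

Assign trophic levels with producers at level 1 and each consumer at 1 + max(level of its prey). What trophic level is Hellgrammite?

Trophic level 3

Filamentous Algae is a producer → level 1.
Caddisfly Larva eats Filamentous Algae → level 2.
Hellgrammite eats Caddisfly Larva (level 2); other prey at levels: Stonefly Nymph 2 → level 3.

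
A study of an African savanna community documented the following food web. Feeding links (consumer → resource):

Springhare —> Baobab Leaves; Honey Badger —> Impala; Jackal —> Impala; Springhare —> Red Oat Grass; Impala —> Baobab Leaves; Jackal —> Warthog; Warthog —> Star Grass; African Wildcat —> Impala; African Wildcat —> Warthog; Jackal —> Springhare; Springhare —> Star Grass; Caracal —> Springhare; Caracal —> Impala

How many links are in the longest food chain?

One longest chain: Baobab Leaves → Impala → African Wildcat.
It has 3 species and 2 links.

2 links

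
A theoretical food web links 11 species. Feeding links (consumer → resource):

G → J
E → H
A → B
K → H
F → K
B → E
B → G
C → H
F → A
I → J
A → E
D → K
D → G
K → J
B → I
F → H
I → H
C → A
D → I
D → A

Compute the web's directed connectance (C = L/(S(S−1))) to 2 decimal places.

The web has S = 11 species and L = 20 feeding links.
C = L / (S(S−1)) = 20 / 110 = 0.1818 ≈ 0.18.

C = 0.18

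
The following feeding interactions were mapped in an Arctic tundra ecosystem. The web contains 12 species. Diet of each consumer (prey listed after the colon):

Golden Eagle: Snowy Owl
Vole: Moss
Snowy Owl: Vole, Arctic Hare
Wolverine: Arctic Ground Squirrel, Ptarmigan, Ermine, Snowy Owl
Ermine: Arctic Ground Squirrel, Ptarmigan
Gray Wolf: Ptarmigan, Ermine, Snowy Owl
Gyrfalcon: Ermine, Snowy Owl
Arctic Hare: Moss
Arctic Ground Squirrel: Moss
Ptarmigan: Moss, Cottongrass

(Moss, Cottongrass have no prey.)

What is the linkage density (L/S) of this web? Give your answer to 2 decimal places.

There are L = 19 links among S = 12 species.
L/S = 19/12 = 1.5833 ≈ 1.58.

L/S = 1.58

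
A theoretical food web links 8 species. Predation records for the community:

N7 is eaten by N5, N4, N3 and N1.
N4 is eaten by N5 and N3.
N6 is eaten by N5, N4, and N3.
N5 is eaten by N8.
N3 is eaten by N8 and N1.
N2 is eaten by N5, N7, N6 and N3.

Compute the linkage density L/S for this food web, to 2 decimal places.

L/S = 2.00

There are L = 16 links among S = 8 species.
L/S = 16/8 = 2.0000 ≈ 2.00.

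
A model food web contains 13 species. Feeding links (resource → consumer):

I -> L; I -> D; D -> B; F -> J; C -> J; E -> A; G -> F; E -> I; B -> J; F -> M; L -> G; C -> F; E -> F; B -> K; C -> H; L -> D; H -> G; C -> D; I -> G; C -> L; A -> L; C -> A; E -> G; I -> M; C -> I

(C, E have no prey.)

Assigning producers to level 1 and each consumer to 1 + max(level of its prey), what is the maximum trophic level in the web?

Producers (level 1): C, E.
C → I → L → G → F → M gives M level 6.
No species has a prey at level 6, so no species reaches level 7.

6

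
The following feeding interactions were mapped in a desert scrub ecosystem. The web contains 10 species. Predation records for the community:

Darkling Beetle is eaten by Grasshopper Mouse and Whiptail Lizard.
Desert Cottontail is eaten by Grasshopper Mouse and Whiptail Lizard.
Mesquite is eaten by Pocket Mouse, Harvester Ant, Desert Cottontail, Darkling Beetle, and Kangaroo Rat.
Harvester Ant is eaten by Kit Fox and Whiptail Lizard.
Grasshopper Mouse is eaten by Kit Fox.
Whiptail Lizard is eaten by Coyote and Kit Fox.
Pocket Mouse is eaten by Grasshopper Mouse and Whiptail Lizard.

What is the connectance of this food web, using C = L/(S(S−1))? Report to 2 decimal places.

The web has S = 10 species and L = 16 feeding links.
C = L / (S(S−1)) = 16 / 90 = 0.1778 ≈ 0.18.

C = 0.18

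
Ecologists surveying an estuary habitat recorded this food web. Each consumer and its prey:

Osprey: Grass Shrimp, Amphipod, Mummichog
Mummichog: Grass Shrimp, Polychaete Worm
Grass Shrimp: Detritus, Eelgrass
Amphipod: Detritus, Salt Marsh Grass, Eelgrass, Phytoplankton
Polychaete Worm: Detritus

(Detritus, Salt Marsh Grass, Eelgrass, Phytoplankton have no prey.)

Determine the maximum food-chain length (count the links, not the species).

3 links

One longest chain: Detritus → Grass Shrimp → Mummichog → Osprey.
It has 4 species and 3 links.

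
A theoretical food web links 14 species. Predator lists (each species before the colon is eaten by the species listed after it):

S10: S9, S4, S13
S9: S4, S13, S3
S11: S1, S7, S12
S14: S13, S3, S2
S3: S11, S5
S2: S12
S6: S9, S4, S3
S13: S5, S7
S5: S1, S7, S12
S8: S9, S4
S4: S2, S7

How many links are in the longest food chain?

One longest chain: S6 → S9 → S3 → S11 → S1.
It has 5 species and 4 links.

4 links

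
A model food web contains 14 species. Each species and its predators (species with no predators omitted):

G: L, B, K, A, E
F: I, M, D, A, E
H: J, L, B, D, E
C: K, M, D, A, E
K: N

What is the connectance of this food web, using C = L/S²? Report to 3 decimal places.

C = 0.107

The web has S = 14 species and L = 21 feeding links.
C = L / S² = 21 / 196 = 0.1071 ≈ 0.107.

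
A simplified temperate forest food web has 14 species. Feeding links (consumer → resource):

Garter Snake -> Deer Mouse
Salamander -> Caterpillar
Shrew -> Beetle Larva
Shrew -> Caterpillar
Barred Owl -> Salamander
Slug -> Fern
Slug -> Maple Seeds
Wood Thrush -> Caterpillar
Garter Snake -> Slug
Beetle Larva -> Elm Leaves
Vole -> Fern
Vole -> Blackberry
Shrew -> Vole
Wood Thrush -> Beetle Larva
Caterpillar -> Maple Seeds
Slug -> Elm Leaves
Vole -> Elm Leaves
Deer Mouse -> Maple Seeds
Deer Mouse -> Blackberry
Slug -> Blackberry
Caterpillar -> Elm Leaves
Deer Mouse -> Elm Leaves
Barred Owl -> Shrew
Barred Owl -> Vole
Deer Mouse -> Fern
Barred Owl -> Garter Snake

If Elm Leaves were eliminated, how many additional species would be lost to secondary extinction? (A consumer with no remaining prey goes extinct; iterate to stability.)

Remove Elm Leaves.
Round 1: Beetle Larva (all prey gone) → extinct.
No further losses. Total secondary extinctions: 1.

1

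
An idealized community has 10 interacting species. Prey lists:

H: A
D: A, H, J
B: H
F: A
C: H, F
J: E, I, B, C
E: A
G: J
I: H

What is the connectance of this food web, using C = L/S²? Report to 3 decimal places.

C = 0.150

The web has S = 10 species and L = 15 feeding links.
C = L / S² = 15 / 100 = 0.1500 ≈ 0.150.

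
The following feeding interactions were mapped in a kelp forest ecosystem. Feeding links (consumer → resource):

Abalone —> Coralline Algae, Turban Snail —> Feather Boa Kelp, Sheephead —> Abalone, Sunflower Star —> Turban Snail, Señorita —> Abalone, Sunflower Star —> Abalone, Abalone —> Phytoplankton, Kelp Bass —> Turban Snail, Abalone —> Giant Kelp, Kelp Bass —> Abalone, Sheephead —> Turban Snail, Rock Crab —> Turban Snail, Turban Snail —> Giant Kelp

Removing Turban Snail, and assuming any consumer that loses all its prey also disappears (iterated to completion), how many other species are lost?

Remove Turban Snail.
Round 1: Rock Crab (all prey gone) → extinct.
No further losses. Total secondary extinctions: 1.

1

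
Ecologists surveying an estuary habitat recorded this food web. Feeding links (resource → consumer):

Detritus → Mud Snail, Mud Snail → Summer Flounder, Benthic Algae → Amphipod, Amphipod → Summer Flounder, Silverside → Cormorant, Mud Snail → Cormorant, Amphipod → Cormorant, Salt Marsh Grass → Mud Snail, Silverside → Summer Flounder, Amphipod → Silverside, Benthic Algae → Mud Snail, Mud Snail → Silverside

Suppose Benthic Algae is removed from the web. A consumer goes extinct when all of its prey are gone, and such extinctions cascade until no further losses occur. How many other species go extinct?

Remove Benthic Algae.
Round 1: Amphipod (all prey gone) → extinct.
No further losses. Total secondary extinctions: 1.

1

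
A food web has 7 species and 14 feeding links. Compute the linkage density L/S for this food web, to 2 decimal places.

There are L = 14 links among S = 7 species.
L/S = 14/7 = 2.0000 ≈ 2.00.

L/S = 2.00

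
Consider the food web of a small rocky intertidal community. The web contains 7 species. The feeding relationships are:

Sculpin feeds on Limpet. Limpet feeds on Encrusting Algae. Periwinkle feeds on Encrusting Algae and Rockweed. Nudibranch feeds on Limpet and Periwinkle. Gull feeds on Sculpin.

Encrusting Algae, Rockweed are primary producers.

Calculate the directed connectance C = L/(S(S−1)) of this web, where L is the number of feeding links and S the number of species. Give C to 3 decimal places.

C = 0.167

The web has S = 7 species and L = 7 feeding links.
C = L / (S(S−1)) = 7 / 42 = 0.1667 ≈ 0.167.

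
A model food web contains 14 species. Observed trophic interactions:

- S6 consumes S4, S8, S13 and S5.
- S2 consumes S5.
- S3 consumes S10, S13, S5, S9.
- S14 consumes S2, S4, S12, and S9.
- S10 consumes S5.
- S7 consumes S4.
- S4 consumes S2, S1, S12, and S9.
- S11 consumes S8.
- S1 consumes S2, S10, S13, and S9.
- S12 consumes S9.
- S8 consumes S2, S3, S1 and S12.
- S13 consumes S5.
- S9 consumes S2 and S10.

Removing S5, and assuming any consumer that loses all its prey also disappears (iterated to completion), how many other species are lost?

13

Remove S5.
Round 1: S2 (all prey gone), S13 (all prey gone), S10 (all prey gone) → extinct.
Round 2: S9 (all prey gone) → extinct.
Round 3: S3 (all prey gone), S1 (all prey gone), S12 (all prey gone) → extinct.
Round 4: S4 (all prey gone), S8 (all prey gone) → extinct.
Round 5: S6 (all prey gone), S11 (all prey gone), S14 (all prey gone), S7 (all prey gone) → extinct.
No further losses. Total secondary extinctions: 13.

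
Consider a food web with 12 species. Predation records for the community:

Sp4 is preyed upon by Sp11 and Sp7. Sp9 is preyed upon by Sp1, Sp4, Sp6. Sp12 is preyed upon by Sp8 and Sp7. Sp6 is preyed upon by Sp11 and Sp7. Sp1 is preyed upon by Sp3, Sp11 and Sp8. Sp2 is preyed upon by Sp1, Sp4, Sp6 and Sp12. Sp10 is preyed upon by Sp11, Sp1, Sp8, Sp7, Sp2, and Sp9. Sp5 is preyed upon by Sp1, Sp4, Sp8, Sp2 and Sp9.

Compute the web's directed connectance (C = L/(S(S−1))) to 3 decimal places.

The web has S = 12 species and L = 27 feeding links.
C = L / (S(S−1)) = 27 / 132 = 0.2045 ≈ 0.205.

C = 0.205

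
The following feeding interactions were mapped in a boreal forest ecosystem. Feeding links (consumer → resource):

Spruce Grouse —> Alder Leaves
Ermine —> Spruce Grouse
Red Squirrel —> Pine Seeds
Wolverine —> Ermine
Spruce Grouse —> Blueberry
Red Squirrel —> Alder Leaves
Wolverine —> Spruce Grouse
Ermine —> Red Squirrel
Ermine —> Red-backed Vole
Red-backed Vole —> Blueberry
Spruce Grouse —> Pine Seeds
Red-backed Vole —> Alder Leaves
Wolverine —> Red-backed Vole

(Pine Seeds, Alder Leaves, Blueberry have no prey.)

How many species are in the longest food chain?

One longest chain: Pine Seeds → Spruce Grouse → Ermine → Wolverine.
It has 4 species and 3 links.

4 species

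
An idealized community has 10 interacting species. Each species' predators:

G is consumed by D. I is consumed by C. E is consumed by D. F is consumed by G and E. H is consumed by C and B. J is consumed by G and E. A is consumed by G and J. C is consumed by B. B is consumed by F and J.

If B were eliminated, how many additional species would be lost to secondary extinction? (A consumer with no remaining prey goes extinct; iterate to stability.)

1

Remove B.
Round 1: F (all prey gone) → extinct.
No further losses. Total secondary extinctions: 1.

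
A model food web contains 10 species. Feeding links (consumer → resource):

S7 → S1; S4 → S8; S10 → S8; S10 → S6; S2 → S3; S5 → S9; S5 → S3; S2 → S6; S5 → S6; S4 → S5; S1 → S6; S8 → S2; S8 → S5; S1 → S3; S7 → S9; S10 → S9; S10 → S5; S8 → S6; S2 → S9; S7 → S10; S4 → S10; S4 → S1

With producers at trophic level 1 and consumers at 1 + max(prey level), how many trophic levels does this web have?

5

Producers (level 1): S3, S9, S6.
S3 → S5 → S8 → S10 → S4 gives S4 level 5.
No species has a prey at level 5, so no species reaches level 6.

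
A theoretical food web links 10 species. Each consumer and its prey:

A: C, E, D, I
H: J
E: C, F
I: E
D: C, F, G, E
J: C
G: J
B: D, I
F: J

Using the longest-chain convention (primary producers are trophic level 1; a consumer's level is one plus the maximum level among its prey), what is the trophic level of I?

C is a producer → level 1.
J eats C → level 2.
F eats J → level 3.
E eats F (level 3); other prey at levels: C 1 → level 4.
I eats E → level 5.

Trophic level 5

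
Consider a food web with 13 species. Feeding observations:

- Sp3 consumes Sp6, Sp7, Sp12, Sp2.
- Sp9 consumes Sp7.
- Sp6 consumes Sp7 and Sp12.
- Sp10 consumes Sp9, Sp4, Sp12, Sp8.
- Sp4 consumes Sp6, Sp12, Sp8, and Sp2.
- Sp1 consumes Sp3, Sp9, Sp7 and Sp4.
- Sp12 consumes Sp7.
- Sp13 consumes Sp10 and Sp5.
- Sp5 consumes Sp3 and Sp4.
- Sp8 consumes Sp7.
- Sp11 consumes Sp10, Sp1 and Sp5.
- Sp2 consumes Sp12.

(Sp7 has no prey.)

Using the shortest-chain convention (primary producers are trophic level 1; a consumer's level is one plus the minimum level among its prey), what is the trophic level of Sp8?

Trophic level 2

Sp7 is a producer → level 1.
Sp8 eats Sp7 → level 2.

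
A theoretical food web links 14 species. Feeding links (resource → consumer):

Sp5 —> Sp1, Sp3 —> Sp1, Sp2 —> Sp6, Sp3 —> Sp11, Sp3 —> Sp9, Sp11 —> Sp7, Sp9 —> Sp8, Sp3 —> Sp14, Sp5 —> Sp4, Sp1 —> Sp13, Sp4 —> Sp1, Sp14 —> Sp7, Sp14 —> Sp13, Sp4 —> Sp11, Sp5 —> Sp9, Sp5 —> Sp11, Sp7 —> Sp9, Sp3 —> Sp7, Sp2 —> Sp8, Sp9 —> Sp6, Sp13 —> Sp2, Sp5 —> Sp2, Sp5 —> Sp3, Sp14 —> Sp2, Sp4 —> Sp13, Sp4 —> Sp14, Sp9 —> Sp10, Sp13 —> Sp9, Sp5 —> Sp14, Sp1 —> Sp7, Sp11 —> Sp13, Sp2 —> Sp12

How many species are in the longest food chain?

One longest chain: Sp5 → Sp3 → Sp14 → Sp7 → Sp9 → Sp8.
It has 6 species and 5 links.

6 species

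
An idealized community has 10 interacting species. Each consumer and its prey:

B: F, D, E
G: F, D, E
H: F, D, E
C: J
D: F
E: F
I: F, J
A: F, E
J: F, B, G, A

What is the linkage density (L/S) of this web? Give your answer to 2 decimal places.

L/S = 2.00

There are L = 20 links among S = 10 species.
L/S = 20/10 = 2.0000 ≈ 2.00.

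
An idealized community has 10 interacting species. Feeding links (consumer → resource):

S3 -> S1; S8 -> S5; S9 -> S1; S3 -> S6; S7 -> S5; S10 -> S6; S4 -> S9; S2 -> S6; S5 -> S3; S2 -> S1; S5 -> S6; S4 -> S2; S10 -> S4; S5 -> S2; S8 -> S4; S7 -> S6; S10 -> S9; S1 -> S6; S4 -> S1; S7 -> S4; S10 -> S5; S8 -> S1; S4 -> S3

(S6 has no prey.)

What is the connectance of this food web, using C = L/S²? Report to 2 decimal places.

The web has S = 10 species and L = 23 feeding links.
C = L / S² = 23 / 100 = 0.2300 ≈ 0.23.

C = 0.23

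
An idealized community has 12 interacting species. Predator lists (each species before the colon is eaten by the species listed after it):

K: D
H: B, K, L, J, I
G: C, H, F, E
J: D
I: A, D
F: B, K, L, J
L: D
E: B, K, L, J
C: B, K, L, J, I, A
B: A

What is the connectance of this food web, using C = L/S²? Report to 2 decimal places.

C = 0.20

The web has S = 12 species and L = 29 feeding links.
C = L / S² = 29 / 144 = 0.2014 ≈ 0.20.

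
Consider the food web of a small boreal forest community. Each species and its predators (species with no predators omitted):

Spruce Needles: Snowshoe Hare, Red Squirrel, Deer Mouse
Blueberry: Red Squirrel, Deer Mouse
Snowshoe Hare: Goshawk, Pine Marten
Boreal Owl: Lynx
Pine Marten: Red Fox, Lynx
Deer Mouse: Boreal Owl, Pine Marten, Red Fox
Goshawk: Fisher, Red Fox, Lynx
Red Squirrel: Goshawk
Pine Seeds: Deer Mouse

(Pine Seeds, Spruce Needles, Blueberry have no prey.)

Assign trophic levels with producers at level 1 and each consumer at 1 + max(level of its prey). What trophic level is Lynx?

Trophic level 4

Spruce Needles is a producer → level 1.
Snowshoe Hare eats Spruce Needles → level 2.
Pine Marten eats Snowshoe Hare (level 2); other prey at levels: Deer Mouse 2 → level 3.
Lynx eats Pine Marten (level 3); other prey at levels: Goshawk 3, Boreal Owl 3 → level 4.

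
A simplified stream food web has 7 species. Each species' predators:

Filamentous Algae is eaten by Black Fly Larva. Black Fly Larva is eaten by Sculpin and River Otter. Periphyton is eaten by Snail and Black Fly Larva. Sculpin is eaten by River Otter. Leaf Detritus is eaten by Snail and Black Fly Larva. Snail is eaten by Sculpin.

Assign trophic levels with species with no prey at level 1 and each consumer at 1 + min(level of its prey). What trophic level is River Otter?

Filamentous Algae has no prey (basal) → level 1.
Black Fly Larva eats Filamentous Algae → level 2.
River Otter eats Black Fly Larva → level 3.
No prey of River Otter is below level 2, so 3 is the minimum.

Trophic level 3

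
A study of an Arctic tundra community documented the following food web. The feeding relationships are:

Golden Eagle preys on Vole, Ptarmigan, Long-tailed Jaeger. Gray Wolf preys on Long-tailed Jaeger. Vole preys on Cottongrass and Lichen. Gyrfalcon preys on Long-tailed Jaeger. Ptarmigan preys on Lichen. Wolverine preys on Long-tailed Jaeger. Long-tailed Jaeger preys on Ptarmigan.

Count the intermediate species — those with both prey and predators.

3

Intermediate species (has both prey and predators): Ptarmigan, Vole, Long-tailed Jaeger.
Count: 3.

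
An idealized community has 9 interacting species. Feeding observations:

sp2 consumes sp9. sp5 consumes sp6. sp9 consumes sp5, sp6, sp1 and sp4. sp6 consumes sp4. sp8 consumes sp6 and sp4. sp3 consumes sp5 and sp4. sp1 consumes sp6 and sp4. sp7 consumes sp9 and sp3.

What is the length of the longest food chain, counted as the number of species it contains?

5 species

One longest chain: sp4 → sp6 → sp5 → sp3 → sp7.
It has 5 species and 4 links.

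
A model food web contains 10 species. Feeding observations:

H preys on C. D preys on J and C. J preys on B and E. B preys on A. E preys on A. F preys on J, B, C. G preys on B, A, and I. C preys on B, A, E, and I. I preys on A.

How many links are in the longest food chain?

One longest chain: A → B → C → H.
It has 4 species and 3 links.

3 links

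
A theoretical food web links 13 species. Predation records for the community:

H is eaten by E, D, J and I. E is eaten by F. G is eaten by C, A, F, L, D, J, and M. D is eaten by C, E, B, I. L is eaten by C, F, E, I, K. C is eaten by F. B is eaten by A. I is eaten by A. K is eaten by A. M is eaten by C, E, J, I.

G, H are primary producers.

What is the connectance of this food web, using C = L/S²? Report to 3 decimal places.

The web has S = 13 species and L = 29 feeding links.
C = L / S² = 29 / 169 = 0.1716 ≈ 0.172.

C = 0.172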